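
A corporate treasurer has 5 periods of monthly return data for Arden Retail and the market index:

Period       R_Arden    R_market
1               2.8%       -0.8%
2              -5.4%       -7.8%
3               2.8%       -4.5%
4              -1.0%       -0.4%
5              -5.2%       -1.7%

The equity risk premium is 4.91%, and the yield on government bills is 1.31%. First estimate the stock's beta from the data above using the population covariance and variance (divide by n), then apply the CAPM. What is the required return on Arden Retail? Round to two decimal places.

Mean R_i = (2.8 − 5.4 + 2.8 − 1.0 − 5.2) / 5 = -1.2000%
Mean R_m = (-0.8 − 7.8 − 4.5 − 0.4 − 1.7) / 5 = -3.0400%
Σ(R_i − R̄_i)(R_m − R̄_m) = 18.2800  ⇒  Cov = 18.2800 / 5 = 3.6560
Σ(R_m − R̄_m)² = 38.5720  ⇒  Var(R_m) = 38.5720 / 5 = 7.7144
β = Cov / Var(R_m) = 3.6560 / 7.7144 = 0.4739
E(R) = R_f + β × MRP = 1.31% + 0.4739 × 4.91% = 3.64%

3.64%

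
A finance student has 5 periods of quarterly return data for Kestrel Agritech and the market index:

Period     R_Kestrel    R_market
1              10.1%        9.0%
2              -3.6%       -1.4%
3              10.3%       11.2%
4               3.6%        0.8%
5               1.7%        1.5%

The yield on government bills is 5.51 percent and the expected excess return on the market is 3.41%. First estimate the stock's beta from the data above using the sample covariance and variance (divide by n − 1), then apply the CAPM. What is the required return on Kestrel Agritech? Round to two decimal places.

Mean R_i = (10.1 − 3.6 + 10.3 + 3.6 + 1.7) / 5 = 4.4200%
Mean R_m = (9.0 − 1.4 + 11.2 + 0.8 + 1.5) / 5 = 4.2200%
Σ(R_i − R̄_i)(R_m − R̄_m) = 123.4680  ⇒  Cov = 123.4680 / 4 = 30.8670
Σ(R_m − R̄_m)² = 122.2480  ⇒  Var(R_m) = 122.2480 / 4 = 30.5620
β = Cov / Var(R_m) = 30.8670 / 30.5620 = 1.0100
E(R) = R_f + β × MRP = 5.51% + 1.0100 × 3.41% = 8.95%

8.95%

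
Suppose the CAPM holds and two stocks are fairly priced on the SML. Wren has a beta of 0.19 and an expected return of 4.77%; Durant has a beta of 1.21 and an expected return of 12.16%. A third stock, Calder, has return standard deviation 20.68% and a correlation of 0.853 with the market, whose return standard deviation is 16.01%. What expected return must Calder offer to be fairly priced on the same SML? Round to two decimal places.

11.38%

MRP = (12.16% − 4.77%) / (1.21 − 0.19) = 7.2451%
R_f = 4.77% − 0.19 × 7.2451% = 3.3934%
β_Calder = ρ·σ_i/σ_m = 0.853 × 20.68 / 16.01 = 1.1018
E(R_Calder) = R_f + β × MRP = 3.3934% + 1.1018 × 7.2451% = 11.38%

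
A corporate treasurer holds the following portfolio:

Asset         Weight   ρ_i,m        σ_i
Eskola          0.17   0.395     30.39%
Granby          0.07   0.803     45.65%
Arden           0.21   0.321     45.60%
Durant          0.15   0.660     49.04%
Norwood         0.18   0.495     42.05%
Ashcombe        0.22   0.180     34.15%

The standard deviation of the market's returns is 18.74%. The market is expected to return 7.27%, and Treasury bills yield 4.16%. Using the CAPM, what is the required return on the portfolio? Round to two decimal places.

7.09%

β_Eskola = 0.395 × 30.39% / 18.74% = 0.6406
β_Granby = 0.803 × 45.65% / 18.74% = 1.9561
β_Arden = 0.321 × 45.60% / 18.74% = 0.7811
β_Durant = 0.660 × 49.04% / 18.74% = 1.7271
β_Norwood = 0.495 × 42.05% / 18.74% = 1.1107
β_Ashcombe = 0.180 × 34.15% / 18.74% = 0.3280
β_P = Σ w_i β_i = 0.17×0.6406 + 0.07×1.9561 + 0.21×0.7811 + 0.15×1.7271 + 0.18×1.1107 + 0.22×0.3280 = 0.9410
MRP = 7.27% − 4.16% = 3.11%
E(R_P) = R_f + β_P × MRP = 4.16% + 0.9410 × 3.11% = 7.09%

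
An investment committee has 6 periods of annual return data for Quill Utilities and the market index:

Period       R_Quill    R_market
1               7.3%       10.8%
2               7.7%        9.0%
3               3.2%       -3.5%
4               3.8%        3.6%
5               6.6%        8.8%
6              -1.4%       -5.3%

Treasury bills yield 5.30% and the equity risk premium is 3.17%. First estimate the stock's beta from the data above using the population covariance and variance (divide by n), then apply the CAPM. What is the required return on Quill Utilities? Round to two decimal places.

6.77%

Mean R_i = (7.3 + 7.7 + 3.2 + 3.8 + 6.6 − 1.4) / 6 = 4.5333%
Mean R_m = (10.8 + 9.0 − 3.5 + 3.6 + 8.8 − 5.3) / 6 = 3.9000%
Σ(R_i − R̄_i)(R_m − R̄_m) = 110.0400  ⇒  Cov = 110.0400 / 6 = 18.3400
Σ(R_m − R̄_m)² = 237.1200  ⇒  Var(R_m) = 237.1200 / 6 = 39.5200
β = Cov / Var(R_m) = 18.3400 / 39.5200 = 0.4641
E(R) = R_f + β × MRP = 5.30% + 0.4641 × 3.17% = 6.77%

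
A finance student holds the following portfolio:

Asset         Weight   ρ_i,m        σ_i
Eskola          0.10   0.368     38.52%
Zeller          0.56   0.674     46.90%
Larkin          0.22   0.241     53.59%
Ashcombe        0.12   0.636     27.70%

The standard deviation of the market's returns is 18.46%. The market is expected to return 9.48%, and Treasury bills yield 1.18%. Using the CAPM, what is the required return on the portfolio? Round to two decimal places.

12.00%

β_Eskola = 0.368 × 38.52% / 18.46% = 0.7679
β_Zeller = 0.674 × 46.90% / 18.46% = 1.7124
β_Larkin = 0.241 × 53.59% / 18.46% = 0.6996
β_Ashcombe = 0.636 × 27.70% / 18.46% = 0.9543
β_P = Σ w_i β_i = 0.10×0.7679 + 0.56×1.7124 + 0.22×0.6996 + 0.12×0.9543 = 1.3042
MRP = 9.48% − 1.18% = 8.30%
E(R_P) = R_f + β_P × MRP = 1.18% + 1.3042 × 8.30% = 12.00%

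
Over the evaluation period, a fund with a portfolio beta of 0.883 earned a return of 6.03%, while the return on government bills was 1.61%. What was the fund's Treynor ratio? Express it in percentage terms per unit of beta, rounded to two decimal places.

Treynor = (R_P − R_f) / β_P = (6.03% − 1.61%) / 0.8830 = 4.42% / 0.8830 = 5.01%

5.01%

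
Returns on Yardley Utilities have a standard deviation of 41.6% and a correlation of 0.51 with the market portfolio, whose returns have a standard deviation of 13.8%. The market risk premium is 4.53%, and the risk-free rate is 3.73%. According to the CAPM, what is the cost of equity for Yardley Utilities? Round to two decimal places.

10.69%

β = ρ × σ_i / σ_m = 0.51 × 41.6% / 13.8% = 1.5374
E(R) = 3.73% + 1.5374 × 4.53% = 10.69%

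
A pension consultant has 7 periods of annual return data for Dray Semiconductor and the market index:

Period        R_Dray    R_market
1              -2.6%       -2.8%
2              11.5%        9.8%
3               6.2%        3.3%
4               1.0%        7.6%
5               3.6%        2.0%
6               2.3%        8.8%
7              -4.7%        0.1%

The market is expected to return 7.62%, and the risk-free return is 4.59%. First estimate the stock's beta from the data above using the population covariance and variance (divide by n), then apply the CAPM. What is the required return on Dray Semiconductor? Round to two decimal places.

Mean R_i = (-2.6 + 11.5 + 6.2 + 1.0 + 3.6 + 2.3 − 4.7) / 7 = 2.4714%
Mean R_m = (-2.8 + 9.8 + 3.3 + 7.6 + 2.0 + 8.8 + 0.1) / 7 = 4.1143%
Σ(R_i − R̄_i)(R_m − R̄_m) = 103.8329  ⇒  Cov = 103.8329 / 7 = 14.8333
Σ(R_m − R̄_m)² = 135.4886  ⇒  Var(R_m) = 135.4886 / 7 = 19.3555
β = Cov / Var(R_m) = 14.8333 / 19.3555 = 0.7664
MRP = 7.62% − 4.59% = 3.03%
E(R) = R_f + β × MRP = 4.59% + 0.7664 × 3.03% = 6.91%

6.91%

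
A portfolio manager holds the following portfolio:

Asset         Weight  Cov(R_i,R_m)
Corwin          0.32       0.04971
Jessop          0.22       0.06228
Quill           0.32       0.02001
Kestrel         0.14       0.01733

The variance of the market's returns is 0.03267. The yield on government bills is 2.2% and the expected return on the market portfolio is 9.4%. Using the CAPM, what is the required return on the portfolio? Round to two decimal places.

β_Corwin = 0.04971 / 0.03267 = 1.5216
β_Jessop = 0.06228 / 0.03267 = 1.9063
β_Quill = 0.02001 / 0.03267 = 0.6125
β_Kestrel = 0.01733 / 0.03267 = 0.5305
β_P = Σ w_i β_i = 0.32×1.5216 + 0.22×1.9063 + 0.32×0.6125 + 0.14×0.5305 = 1.1766
MRP = 9.4% − 2.2% = 7.20%
E(R_P) = R_f + β_P × MRP = 2.2% + 1.1766 × 7.2% = 10.67%

10.67%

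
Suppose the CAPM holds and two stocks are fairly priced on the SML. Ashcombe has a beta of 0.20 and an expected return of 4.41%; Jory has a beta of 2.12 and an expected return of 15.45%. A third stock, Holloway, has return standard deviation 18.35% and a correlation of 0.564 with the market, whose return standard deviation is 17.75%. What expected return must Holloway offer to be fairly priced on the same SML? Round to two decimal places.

6.61%

MRP = (15.45% − 4.41%) / (2.12 − 0.20) = 5.7500%
R_f = 4.41% − 0.20 × 5.7500% = 3.2600%
β_Holloway = ρ·σ_i/σ_m = 0.564 × 18.35 / 17.75 = 0.5831
E(R_Holloway) = R_f + β × MRP = 3.2600% + 0.5831 × 5.7500% = 6.61%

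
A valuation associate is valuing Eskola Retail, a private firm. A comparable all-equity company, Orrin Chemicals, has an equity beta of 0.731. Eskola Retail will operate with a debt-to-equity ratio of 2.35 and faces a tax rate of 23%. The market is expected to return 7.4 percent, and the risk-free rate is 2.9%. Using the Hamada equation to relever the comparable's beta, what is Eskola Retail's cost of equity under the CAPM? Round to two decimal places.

12.14%

β_L = β_U × [1 + (1 − t)(D/E)] = 0.731 × [1 + (1 − 0.23) × 2.35]
    = 0.731 × [1 + 0.77 × 2.35] = 0.731 × 2.8095 = 2.0537
MRP = 7.4% − 2.9% = 4.50%
E(R) = R_f + β_L × MRP = 2.9% + 2.0537 × 4.5% = 12.14%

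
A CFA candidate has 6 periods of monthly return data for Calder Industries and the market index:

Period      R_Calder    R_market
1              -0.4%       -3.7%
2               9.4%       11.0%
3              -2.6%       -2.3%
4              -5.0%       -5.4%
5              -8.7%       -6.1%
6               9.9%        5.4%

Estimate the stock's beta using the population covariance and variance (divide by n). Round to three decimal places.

Mean R_i = (-0.4 + 9.4 − 2.6 − 5.0 − 8.7 + 9.9) / 6 = 0.4333%
Mean R_m = (-3.7 + 11.0 − 2.3 − 5.4 − 6.1 + 5.4) / 6 = -0.1833%
Σ(R_i − R̄_i)(R_m − R̄_m) = 244.8667  ⇒  Cov = 244.8667 / 6 = 40.8111
Σ(R_m − R̄_m)² = 235.3083  ⇒  Var(R_m) = 235.3083 / 6 = 39.2181
β = Cov / Var(R_m) = 40.8111 / 39.2181 = 1.0406

1.041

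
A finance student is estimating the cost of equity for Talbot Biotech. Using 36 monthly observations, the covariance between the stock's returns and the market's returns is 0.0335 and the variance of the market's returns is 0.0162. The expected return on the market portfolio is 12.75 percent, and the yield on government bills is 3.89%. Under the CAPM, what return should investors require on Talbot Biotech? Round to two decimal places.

22.21%

β = Cov(R_i, R_m) / Var(R_m) = 0.0335 / 0.0162 = 2.0679
MRP = 12.75% − 3.89% = 8.86%
E(R) = R_f + β × MRP = 3.89% + 2.0679 × 8.86% = 22.21%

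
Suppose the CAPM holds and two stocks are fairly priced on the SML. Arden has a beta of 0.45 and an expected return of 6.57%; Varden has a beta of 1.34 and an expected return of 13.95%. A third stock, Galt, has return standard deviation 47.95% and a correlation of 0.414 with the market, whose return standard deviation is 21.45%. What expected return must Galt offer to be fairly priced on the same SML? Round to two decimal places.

10.51%

MRP = (13.95% − 6.57%) / (1.34 − 0.45) = 8.2921%
R_f = 6.57% − 0.45 × 8.2921% = 2.8386%
β_Galt = ρ·σ_i/σ_m = 0.414 × 47.95 / 21.45 = 0.9255
E(R_Galt) = R_f + β × MRP = 2.8386% + 0.9255 × 8.2921% = 10.51%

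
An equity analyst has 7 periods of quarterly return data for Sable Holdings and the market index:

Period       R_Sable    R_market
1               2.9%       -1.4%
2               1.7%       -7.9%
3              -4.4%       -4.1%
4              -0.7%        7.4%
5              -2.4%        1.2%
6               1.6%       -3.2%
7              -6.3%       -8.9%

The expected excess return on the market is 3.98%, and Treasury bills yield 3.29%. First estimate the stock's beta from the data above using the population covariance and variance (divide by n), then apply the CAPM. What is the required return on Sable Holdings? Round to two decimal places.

Mean R_i = (2.9 + 1.7 − 4.4 − 0.7 − 2.4 + 1.6 − 6.3) / 7 = -1.0857%
Mean R_m = (-1.4 − 7.9 − 4.1 + 7.4 + 1.2 − 3.2 − 8.9) / 7 = -2.4143%
Σ(R_i − R̄_i)(R_m − R̄_m) = 25.0914  ⇒  Cov = 25.0914 / 7 = 3.5845
Σ(R_m − R̄_m)² = 186.0286  ⇒  Var(R_m) = 186.0286 / 7 = 26.5755
β = Cov / Var(R_m) = 3.5845 / 26.5755 = 0.1349
E(R) = R_f + β × MRP = 3.29% + 0.1349 × 3.98% = 3.83%

3.83%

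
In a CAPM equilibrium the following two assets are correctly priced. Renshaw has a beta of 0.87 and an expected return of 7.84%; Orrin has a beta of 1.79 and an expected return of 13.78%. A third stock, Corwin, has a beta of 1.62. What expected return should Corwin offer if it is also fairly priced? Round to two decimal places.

12.68%

MRP (SML slope) = (13.78% − 7.84%) / (1.79 − 0.87) = 5.94% / 0.92 = 6.4565%
R_f (intercept) = 7.84% − 0.87 × 6.4565% = 2.2228%
E(R_Corwin) = R_f + β × MRP = 2.2228% + 1.62 × 6.4565% = 12.68%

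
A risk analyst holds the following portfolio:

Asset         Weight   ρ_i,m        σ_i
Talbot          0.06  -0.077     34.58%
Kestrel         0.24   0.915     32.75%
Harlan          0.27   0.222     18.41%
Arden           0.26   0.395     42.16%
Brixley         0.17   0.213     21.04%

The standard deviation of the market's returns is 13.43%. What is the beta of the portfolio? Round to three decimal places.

0.985

β_Talbot = -0.077 × 34.58% / 13.43% = -0.1983
β_Kestrel = 0.915 × 32.75% / 13.43% = 2.2313
β_Harlan = 0.222 × 18.41% / 13.43% = 0.3043
β_Arden = 0.395 × 42.16% / 13.43% = 1.2400
β_Brixley = 0.213 × 21.04% / 13.43% = 0.3337
β_P = Σ w_i β_i = 0.06×-0.1983 + 0.24×2.2313 + 0.27×0.3043 + 0.26×1.2400 + 0.17×0.3337 = 0.9849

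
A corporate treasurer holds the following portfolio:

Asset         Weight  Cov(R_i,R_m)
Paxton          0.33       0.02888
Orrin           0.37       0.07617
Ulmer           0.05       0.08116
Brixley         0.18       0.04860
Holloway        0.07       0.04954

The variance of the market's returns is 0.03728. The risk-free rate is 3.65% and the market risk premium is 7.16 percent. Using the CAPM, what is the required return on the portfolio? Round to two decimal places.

14.02%

β_Paxton = 0.02888 / 0.03728 = 0.7747
β_Orrin = 0.07617 / 0.03728 = 2.0432
β_Ulmer = 0.08116 / 0.03728 = 2.1770
β_Brixley = 0.04860 / 0.03728 = 1.3036
β_Holloway = 0.04954 / 0.03728 = 1.3289
β_P = Σ w_i β_i = 0.33×0.7747 + 0.37×2.0432 + 0.05×2.1770 + 0.18×1.3036 + 0.07×1.3289 = 1.4482
E(R_P) = R_f + β_P × MRP = 3.65% + 1.4482 × 7.16% = 14.02%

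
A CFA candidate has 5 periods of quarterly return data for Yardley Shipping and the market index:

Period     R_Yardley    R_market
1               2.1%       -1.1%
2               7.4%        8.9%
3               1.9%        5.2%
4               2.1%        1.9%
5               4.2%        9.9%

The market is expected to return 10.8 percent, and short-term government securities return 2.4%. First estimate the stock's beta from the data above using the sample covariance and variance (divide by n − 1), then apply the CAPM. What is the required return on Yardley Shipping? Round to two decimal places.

5.45%

Mean R_i = (2.1 + 7.4 + 1.9 + 2.1 + 4.2) / 5 = 3.5400%
Mean R_m = (-1.1 + 8.9 + 5.2 + 1.9 + 9.9) / 5 = 4.9600%
Σ(R_i − R̄_i)(R_m − R̄_m) = 31.2080  ⇒  Cov = 31.2080 / 4 = 7.8020
Σ(R_m − R̄_m)² = 86.0720  ⇒  Var(R_m) = 86.0720 / 4 = 21.5180
β = Cov / Var(R_m) = 7.8020 / 21.5180 = 0.3626
MRP = 10.8% − 2.4% = 8.40%
E(R) = R_f + β × MRP = 2.4% + 0.3626 × 8.4% = 5.45%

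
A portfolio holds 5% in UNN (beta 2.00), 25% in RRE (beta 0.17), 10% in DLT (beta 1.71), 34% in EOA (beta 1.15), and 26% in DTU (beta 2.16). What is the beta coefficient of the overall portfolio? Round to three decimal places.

1.266

β_P = Σ w_i β_i = 0.05×2.00 + 0.25×0.17 + 0.10×1.71 + 0.34×1.15 + 0.26×2.16 = 1.2661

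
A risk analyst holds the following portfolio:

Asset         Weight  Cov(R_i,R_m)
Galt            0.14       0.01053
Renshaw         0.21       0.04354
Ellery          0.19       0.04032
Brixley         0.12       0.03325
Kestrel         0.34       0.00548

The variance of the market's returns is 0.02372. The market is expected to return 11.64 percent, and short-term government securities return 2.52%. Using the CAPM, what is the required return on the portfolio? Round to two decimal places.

11.80%

β_Galt = 0.01053 / 0.02372 = 0.4439
β_Renshaw = 0.04354 / 0.02372 = 1.8356
β_Ellery = 0.04032 / 0.02372 = 1.6998
β_Brixley = 0.03325 / 0.02372 = 1.4018
β_Kestrel = 0.00548 / 0.02372 = 0.2310
β_P = Σ w_i β_i = 0.14×0.4439 + 0.21×1.8356 + 0.19×1.6998 + 0.12×1.4018 + 0.34×0.2310 = 1.0173
MRP = 11.64% − 2.52% = 9.12%
E(R_P) = R_f + β_P × MRP = 2.52% + 1.0173 × 9.12% = 11.80%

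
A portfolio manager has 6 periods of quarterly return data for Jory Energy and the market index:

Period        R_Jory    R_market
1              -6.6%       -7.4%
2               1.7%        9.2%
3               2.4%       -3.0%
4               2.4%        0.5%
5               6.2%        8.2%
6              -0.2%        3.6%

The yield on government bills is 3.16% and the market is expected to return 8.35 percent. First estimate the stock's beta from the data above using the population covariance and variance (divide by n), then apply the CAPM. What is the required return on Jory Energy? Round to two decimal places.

5.59%

Mean R_i = (-6.6 + 1.7 + 2.4 + 2.4 + 6.2 − 0.2) / 6 = 0.9833%
Mean R_m = (-7.4 + 9.2 − 3.0 + 0.5 + 8.2 + 3.6) / 6 = 1.8500%
Σ(R_i − R̄_i)(R_m − R̄_m) = 97.6850  ⇒  Cov = 97.6850 / 6 = 16.2808
Σ(R_m − R̄_m)² = 208.3150  ⇒  Var(R_m) = 208.3150 / 6 = 34.7192
β = Cov / Var(R_m) = 16.2808 / 34.7192 = 0.4689
MRP = 8.35% − 3.16% = 5.19%
E(R) = R_f + β × MRP = 3.16% + 0.4689 × 5.19% = 5.59%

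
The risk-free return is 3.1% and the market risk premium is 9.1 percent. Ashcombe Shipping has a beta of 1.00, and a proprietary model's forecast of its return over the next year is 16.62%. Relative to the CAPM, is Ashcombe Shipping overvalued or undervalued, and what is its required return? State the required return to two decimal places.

Required return = R_f + β·MRP = 3.1% + 1.00 × 9.1% = 12.20%
Forecast 16.62% > required 12.20% → the stock plots above the SML → undervalued.

Undervalued; required return 12.20%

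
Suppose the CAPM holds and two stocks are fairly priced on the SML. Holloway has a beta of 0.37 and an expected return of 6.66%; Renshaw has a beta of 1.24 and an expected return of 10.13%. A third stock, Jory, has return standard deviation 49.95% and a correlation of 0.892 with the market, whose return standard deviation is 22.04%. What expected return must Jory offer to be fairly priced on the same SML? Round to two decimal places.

13.25%

MRP = (10.13% − 6.66%) / (1.24 − 0.37) = 3.9885%
R_f = 6.66% − 0.37 × 3.9885% = 5.1843%
β_Jory = ρ·σ_i/σ_m = 0.892 × 49.95 / 22.04 = 2.0216
E(R_Jory) = R_f + β × MRP = 5.1843% + 2.0216 × 3.9885% = 13.25%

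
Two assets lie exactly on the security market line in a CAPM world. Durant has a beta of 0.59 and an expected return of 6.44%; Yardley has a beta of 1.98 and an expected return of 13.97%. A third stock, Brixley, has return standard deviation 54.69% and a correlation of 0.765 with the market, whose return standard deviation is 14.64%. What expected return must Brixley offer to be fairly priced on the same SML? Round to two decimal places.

MRP = (13.97% − 6.44%) / (1.98 − 0.59) = 5.4173%
R_f = 6.44% − 0.59 × 5.4173% = 3.2438%
β_Brixley = ρ·σ_i/σ_m = 0.765 × 54.69 / 14.64 = 2.8578
E(R_Brixley) = R_f + β × MRP = 3.2438% + 2.8578 × 5.4173% = 18.73%

18.73%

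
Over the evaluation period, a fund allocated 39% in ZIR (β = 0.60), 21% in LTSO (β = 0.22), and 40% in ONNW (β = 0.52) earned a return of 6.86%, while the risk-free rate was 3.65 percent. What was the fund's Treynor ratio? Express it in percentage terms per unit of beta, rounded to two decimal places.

6.58%

β_P = 0.39×0.60 + 0.21×0.22 + 0.40×0.52 = 0.4882
Treynor = (R_P − R_f) / β_P = (6.86% − 3.65%) / 0.4882 = 3.21% / 0.4882 = 6.58%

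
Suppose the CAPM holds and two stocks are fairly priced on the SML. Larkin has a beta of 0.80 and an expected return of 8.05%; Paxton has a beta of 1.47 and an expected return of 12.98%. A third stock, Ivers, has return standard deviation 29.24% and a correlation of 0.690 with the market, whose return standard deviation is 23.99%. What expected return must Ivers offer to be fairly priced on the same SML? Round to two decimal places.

8.35%

MRP = (12.98% − 8.05%) / (1.47 − 0.80) = 7.3582%
R_f = 8.05% − 0.80 × 7.3582% = 2.1634%
β_Ivers = ρ·σ_i/σ_m = 0.690 × 29.24 / 23.99 = 0.8410
E(R_Ivers) = R_f + β × MRP = 2.1634% + 0.8410 × 7.3582% = 8.35%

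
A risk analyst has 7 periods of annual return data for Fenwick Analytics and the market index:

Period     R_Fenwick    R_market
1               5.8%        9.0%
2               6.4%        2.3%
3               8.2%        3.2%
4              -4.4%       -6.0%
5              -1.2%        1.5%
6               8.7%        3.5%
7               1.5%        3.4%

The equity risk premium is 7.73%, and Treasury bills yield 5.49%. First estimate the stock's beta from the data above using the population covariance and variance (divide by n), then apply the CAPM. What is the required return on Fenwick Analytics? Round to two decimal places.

Mean R_i = (5.8 + 6.4 + 8.2 − 4.4 − 1.2 + 8.7 + 1.5) / 7 = 3.5714%
Mean R_m = (9.0 + 2.3 + 3.2 − 6.0 + 1.5 + 3.5 + 3.4) / 7 = 2.4143%
Σ(R_i − R̄_i)(R_m − R̄_m) = 92.9529  ⇒  Cov = 92.9529 / 7 = 13.2790
Σ(R_m − R̄_m)² = 117.7886  ⇒  Var(R_m) = 117.7886 / 7 = 16.8269
β = Cov / Var(R_m) = 13.2790 / 16.8269 = 0.7892
E(R) = R_f + β × MRP = 5.49% + 0.7892 × 7.73% = 11.59%

11.59%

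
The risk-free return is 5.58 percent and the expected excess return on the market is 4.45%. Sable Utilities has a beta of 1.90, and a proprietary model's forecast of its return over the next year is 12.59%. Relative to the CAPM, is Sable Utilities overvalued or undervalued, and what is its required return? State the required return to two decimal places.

Overvalued; required return 14.04%

Required return = R_f + β·MRP = 5.58% + 1.90 × 4.45% = 14.04%
Forecast 12.59% < required 14.04% → the stock plots below the SML → overvalued.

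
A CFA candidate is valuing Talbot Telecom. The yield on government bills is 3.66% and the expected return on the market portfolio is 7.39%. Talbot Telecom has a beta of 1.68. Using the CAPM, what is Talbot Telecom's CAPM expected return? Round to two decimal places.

Market risk premium = E(R_m) − R_f = 7.39% − 3.66% = 3.73%
E(R) = R_f + β × MRP = 3.66% + 1.68 × 3.73% = 9.93%

9.93%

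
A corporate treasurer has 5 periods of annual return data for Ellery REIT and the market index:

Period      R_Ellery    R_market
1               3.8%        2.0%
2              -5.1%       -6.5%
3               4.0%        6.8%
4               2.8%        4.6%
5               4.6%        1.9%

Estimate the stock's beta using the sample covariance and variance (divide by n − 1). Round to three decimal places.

Mean R_i = (3.8 − 5.1 + 4.0 + 2.8 + 4.6) / 5 = 2.0200%
Mean R_m = (2.0 − 6.5 + 6.8 + 4.6 + 1.9) / 5 = 1.7600%
Σ(R_i − R̄_i)(R_m − R̄_m) = 71.7940  ⇒  Cov = 71.7940 / 4 = 17.9485
Σ(R_m − R̄_m)² = 101.7720  ⇒  Var(R_m) = 101.7720 / 4 = 25.4430
β = Cov / Var(R_m) = 17.9485 / 25.4430 = 0.7054

0.705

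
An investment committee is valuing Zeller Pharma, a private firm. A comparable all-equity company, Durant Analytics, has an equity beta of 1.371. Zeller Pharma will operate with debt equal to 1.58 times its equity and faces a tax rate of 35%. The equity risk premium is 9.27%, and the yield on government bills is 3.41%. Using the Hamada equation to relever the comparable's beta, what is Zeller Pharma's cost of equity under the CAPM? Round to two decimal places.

29.17%

β_L = β_U × [1 + (1 − t)(D/E)] = 1.371 × [1 + (1 − 0.35) × 1.58]
    = 1.371 × [1 + 0.65 × 1.58] = 1.371 × 2.0270 = 2.7790
E(R) = R_f + β_L × MRP = 3.41% + 2.7790 × 9.27% = 29.17%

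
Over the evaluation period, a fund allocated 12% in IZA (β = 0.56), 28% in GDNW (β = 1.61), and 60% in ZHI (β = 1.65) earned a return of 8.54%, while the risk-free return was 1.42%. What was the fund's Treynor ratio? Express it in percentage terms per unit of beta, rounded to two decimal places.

4.72%

β_P = 0.12×0.56 + 0.28×1.61 + 0.60×1.65 = 1.5080
Treynor = (R_P − R_f) / β_P = (8.54% − 1.42%) / 1.5080 = 7.12% / 1.5080 = 4.72%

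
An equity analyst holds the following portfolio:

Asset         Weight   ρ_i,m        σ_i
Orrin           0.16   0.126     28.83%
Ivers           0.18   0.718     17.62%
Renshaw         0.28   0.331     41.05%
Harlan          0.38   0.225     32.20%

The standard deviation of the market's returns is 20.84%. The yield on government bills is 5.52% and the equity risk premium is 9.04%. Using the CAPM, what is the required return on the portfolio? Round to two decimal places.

β_Orrin = 0.126 × 28.83% / 20.84% = 0.1743
β_Ivers = 0.718 × 17.62% / 20.84% = 0.6071
β_Renshaw = 0.331 × 41.05% / 20.84% = 0.6520
β_Harlan = 0.225 × 32.20% / 20.84% = 0.3476
β_P = Σ w_i β_i = 0.16×0.1743 + 0.18×0.6071 + 0.28×0.6520 + 0.38×0.3476 = 0.4518
E(R_P) = R_f + β_P × MRP = 5.52% + 0.4518 × 9.04% = 9.60%

9.60%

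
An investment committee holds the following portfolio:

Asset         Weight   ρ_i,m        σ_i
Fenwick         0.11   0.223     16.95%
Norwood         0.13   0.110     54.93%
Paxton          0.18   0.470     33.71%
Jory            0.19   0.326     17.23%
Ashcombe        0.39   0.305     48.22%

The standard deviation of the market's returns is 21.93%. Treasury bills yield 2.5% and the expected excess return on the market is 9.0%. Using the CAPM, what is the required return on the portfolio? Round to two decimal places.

6.96%

β_Fenwick = 0.223 × 16.95% / 21.93% = 0.1724
β_Norwood = 0.110 × 54.93% / 21.93% = 0.2755
β_Paxton = 0.470 × 33.71% / 21.93% = 0.7225
β_Jory = 0.326 × 17.23% / 21.93% = 0.2561
β_Ashcombe = 0.305 × 48.22% / 21.93% = 0.6706
β_P = Σ w_i β_i = 0.11×0.1724 + 0.13×0.2755 + 0.18×0.7225 + 0.19×0.2561 + 0.39×0.6706 = 0.4950
E(R_P) = R_f + β_P × MRP = 2.5% + 0.4950 × 9.0% = 6.96%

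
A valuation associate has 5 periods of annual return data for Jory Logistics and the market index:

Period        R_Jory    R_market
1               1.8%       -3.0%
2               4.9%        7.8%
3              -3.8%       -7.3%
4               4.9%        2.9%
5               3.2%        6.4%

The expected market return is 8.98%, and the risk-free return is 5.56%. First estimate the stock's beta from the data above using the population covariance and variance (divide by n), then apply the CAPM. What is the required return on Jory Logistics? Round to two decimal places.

7.24%

Mean R_i = (1.8 + 4.9 − 3.8 + 4.9 + 3.2) / 5 = 2.2000%
Mean R_m = (-3.0 + 7.8 − 7.3 + 2.9 + 6.4) / 5 = 1.3600%
Σ(R_i − R̄_i)(R_m − R̄_m) = 80.2900  ⇒  Cov = 80.2900 / 5 = 16.0580
Σ(R_m − R̄_m)² = 163.2520  ⇒  Var(R_m) = 163.2520 / 5 = 32.6504
β = Cov / Var(R_m) = 16.0580 / 32.6504 = 0.4918
MRP = 8.98% − 5.56% = 3.42%
E(R) = R_f + β × MRP = 5.56% + 0.4918 × 3.42% = 7.24%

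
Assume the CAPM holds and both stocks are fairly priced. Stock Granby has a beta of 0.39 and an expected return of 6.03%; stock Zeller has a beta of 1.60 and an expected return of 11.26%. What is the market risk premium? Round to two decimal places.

Both satisfy E(R) = R_f + β·MRP, so the slope of the SML is
MRP = (11.26% − 6.03%) / (1.60 − 0.39) = 5.23% / 1.21 = 4.3223%

4.32%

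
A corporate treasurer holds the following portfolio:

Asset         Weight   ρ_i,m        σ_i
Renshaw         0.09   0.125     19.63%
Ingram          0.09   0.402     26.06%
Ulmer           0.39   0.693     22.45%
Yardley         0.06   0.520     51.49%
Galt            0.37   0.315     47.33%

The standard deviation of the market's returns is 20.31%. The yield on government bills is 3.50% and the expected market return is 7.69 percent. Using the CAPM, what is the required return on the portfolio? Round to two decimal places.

6.46%

β_Renshaw = 0.125 × 19.63% / 20.31% = 0.1208
β_Ingram = 0.402 × 26.06% / 20.31% = 0.5158
β_Ulmer = 0.693 × 22.45% / 20.31% = 0.7660
β_Yardley = 0.520 × 51.49% / 20.31% = 1.3183
β_Galt = 0.315 × 47.33% / 20.31% = 0.7341
β_P = Σ w_i β_i = 0.09×0.1208 + 0.09×0.5158 + 0.39×0.7660 + 0.06×1.3183 + 0.37×0.7341 = 0.7067
MRP = 7.69% − 3.50% = 4.19%
E(R_P) = R_f + β_P × MRP = 3.50% + 0.7067 × 4.19% = 6.46%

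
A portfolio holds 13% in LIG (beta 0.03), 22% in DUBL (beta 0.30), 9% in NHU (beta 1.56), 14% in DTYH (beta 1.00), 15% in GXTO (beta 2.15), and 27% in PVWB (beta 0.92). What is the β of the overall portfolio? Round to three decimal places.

0.921

β_P = Σ w_i β_i = 0.13×0.03 + 0.22×0.30 + 0.09×1.56 + 0.14×1.00 + 0.15×2.15 + 0.27×0.92 = 0.9212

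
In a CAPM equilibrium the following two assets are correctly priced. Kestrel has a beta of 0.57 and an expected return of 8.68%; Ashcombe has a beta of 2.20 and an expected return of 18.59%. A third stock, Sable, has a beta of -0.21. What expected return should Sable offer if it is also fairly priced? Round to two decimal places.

3.94%

MRP (SML slope) = (18.59% − 8.68%) / (2.20 − 0.57) = 9.91% / 1.63 = 6.0798%
R_f (intercept) = 8.68% − 0.57 × 6.0798% = 5.2145%
E(R_Sable) = R_f + β × MRP = 5.2145% + -0.21 × 6.0798% = 3.94%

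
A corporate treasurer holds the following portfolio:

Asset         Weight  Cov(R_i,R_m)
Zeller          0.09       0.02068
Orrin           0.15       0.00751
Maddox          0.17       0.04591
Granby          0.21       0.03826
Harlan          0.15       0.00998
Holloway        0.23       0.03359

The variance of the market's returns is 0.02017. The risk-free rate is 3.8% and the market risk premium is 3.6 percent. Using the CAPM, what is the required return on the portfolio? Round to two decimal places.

β_Zeller = 0.02068 / 0.02017 = 1.0253
β_Orrin = 0.00751 / 0.02017 = 0.3723
β_Maddox = 0.04591 / 0.02017 = 2.2762
β_Granby = 0.03826 / 0.02017 = 1.8969
β_Harlan = 0.00998 / 0.02017 = 0.4948
β_Holloway = 0.03359 / 0.02017 = 1.6653
β_P = Σ w_i β_i = 0.09×1.0253 + 0.15×0.3723 + 0.17×2.2762 + 0.21×1.8969 + 0.15×0.4948 + 0.23×1.6653 = 1.3907
E(R_P) = R_f + β_P × MRP = 3.8% + 1.3907 × 3.6% = 8.81%

8.81%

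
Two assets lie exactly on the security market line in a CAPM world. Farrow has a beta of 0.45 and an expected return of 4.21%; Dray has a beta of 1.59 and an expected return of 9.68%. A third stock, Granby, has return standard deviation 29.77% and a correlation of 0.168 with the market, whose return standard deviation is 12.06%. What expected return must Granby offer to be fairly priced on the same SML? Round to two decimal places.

4.04%

MRP = (9.68% − 4.21%) / (1.59 − 0.45) = 4.7982%
R_f = 4.21% − 0.45 × 4.7982% = 2.0508%
β_Granby = ρ·σ_i/σ_m = 0.168 × 29.77 / 12.06 = 0.4147
E(R_Granby) = R_f + β × MRP = 2.0508% + 0.4147 × 4.7982% = 4.04%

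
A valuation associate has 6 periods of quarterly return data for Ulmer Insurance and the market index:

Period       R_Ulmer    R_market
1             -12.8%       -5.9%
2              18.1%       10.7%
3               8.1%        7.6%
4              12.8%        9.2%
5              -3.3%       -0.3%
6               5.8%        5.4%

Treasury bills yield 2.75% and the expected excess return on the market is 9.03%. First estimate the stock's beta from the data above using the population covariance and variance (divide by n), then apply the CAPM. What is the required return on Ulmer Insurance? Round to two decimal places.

Mean R_i = (-12.8 + 18.1 + 8.1 + 12.8 − 3.3 + 5.8) / 6 = 4.7833%
Mean R_m = (-5.9 + 10.7 + 7.6 + 9.2 − 0.3 + 5.4) / 6 = 4.4500%
Σ(R_i − R̄_i)(R_m − R̄_m) = 353.1050  ⇒  Cov = 353.1050 / 6 = 58.8508
Σ(R_m − R̄_m)² = 202.1350  ⇒  Var(R_m) = 202.1350 / 6 = 33.6892
β = Cov / Var(R_m) = 58.8508 / 33.6892 = 1.7469
E(R) = R_f + β × MRP = 2.75% + 1.7469 × 9.03% = 18.52%

18.52%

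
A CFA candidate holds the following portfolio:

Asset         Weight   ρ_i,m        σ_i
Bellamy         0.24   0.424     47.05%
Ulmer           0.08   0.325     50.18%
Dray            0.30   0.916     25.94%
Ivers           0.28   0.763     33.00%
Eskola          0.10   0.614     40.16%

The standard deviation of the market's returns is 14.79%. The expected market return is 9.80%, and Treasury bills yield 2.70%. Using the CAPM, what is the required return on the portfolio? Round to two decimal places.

13.61%

β_Bellamy = 0.424 × 47.05% / 14.79% = 1.3488
β_Ulmer = 0.325 × 50.18% / 14.79% = 1.1027
β_Dray = 0.916 × 25.94% / 14.79% = 1.6066
β_Ivers = 0.763 × 33.00% / 14.79% = 1.7024
β_Eskola = 0.614 × 40.16% / 14.79% = 1.6672
β_P = Σ w_i β_i = 0.24×1.3488 + 0.08×1.1027 + 0.30×1.6066 + 0.28×1.7024 + 0.10×1.6672 = 1.5373
MRP = 9.80% − 2.70% = 7.10%
E(R_P) = R_f + β_P × MRP = 2.70% + 1.5373 × 7.10% = 13.61%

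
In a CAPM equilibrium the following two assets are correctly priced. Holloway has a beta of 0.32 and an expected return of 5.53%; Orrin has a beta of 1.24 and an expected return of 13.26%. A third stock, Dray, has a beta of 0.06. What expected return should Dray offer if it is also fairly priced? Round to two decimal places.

3.35%

MRP (SML slope) = (13.26% − 5.53%) / (1.24 − 0.32) = 7.73% / 0.92 = 8.4022%
R_f (intercept) = 5.53% − 0.32 × 8.4022% = 2.8413%
E(R_Dray) = R_f + β × MRP = 2.8413% + 0.06 × 8.4022% = 3.35%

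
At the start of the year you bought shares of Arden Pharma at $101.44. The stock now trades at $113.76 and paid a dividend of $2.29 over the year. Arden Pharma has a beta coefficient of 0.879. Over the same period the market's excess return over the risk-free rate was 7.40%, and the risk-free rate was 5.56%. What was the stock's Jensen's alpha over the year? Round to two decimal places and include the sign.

Realised HPR = (P1 + D1 − P0) / P0 = (113.76 + 2.29 − 101.44) / 101.44 = 14.61 / 101.44 = 14.4026%
CAPM required = R_f + β·MRP = 5.56% + 0.879 × 7.40% = 12.06460%
α = realised − required = 14.4026% − 12.06460% = +2.34%

+2.34%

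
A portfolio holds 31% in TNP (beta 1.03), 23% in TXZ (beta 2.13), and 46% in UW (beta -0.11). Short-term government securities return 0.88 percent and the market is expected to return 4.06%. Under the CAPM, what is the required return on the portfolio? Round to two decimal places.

β_P = Σ w_i β_i = 0.31×1.03 + 0.23×2.13 + 0.46×-0.11 = 0.7586
MRP = 4.06% − 0.88% = 3.18%
E(R_P) = R_f + β_P × MRP = 0.88% + 0.7586 × 3.18% = 3.29%

3.29%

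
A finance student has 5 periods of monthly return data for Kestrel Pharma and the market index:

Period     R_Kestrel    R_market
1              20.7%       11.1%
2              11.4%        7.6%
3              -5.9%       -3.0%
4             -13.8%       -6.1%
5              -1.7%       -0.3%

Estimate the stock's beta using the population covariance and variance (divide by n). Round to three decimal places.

1.900

Mean R_i = (20.7 + 11.4 − 5.9 − 13.8 − 1.7) / 5 = 2.1400%
Mean R_m = (11.1 + 7.6 − 3.0 − 6.1 − 0.3) / 5 = 1.8600%
Σ(R_i − R̄_i)(R_m − R̄_m) = 398.8980  ⇒  Cov = 398.8980 / 5 = 79.7796
Σ(R_m − R̄_m)² = 209.9720  ⇒  Var(R_m) = 209.9720 / 5 = 41.9944
β = Cov / Var(R_m) = 79.7796 / 41.9944 = 1.8998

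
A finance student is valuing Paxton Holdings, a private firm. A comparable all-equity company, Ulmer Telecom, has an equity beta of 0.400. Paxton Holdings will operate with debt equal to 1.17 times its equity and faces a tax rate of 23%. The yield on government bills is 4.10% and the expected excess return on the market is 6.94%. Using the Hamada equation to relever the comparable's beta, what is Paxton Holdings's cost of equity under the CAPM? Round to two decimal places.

9.38%

β_L = β_U × [1 + (1 − t)(D/E)] = 0.400 × [1 + (1 − 0.23) × 1.17]
    = 0.400 × [1 + 0.77 × 1.17] = 0.400 × 1.9009 = 0.7604
E(R) = R_f + β_L × MRP = 4.10% + 0.7604 × 6.94% = 9.38%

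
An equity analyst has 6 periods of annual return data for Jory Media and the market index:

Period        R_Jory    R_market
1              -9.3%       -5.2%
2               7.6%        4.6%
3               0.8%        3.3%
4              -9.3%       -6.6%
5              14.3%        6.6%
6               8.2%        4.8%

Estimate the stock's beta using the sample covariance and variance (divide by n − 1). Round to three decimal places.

Mean R_i = (-9.3 + 7.6 + 0.8 − 9.3 + 14.3 + 8.2) / 6 = 2.0500%
Mean R_m = (-5.2 + 4.6 + 3.3 − 6.6 + 6.6 + 4.8) / 6 = 1.2500%
Σ(R_i − R̄_i)(R_m − R̄_m) = 265.7050  ⇒  Cov = 265.7050 / 5 = 53.1410
Σ(R_m − R̄_m)² = 159.8750  ⇒  Var(R_m) = 159.8750 / 5 = 31.9750
β = Cov / Var(R_m) = 53.1410 / 31.9750 = 1.6620

1.662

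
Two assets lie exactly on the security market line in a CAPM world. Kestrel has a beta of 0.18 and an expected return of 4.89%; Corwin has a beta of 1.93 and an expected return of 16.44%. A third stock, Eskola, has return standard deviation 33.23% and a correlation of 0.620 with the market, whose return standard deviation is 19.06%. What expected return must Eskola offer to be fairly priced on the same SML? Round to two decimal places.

10.84%

MRP = (16.44% − 4.89%) / (1.93 − 0.18) = 6.6000%
R_f = 4.89% − 0.18 × 6.6000% = 3.7020%
β_Eskola = ρ·σ_i/σ_m = 0.620 × 33.23 / 19.06 = 1.0809
E(R_Eskola) = R_f + β × MRP = 3.7020% + 1.0809 × 6.6000% = 10.84%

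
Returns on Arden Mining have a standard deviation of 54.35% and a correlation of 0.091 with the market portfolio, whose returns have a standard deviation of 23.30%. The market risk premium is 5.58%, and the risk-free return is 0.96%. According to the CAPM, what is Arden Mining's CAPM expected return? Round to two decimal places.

2.14%

β = ρ × σ_i / σ_m = 0.091 × 54.35% / 23.30% = 0.2123
E(R) = 0.96% + 0.2123 × 5.58% = 2.14%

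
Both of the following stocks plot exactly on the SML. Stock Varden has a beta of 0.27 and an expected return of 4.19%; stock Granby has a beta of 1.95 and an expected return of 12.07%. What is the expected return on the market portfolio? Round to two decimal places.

7.61%

Both satisfy E(R) = R_f + β·MRP, so the slope of the SML is
MRP = (12.07% − 4.19%) / (1.95 − 0.27) = 7.88% / 1.68 = 4.6905%
R_f = E(R_Varden) − β_Varden·MRP = 4.19% − 0.27 × 4.6905% = 2.9236%
E(R_m) = R_f + MRP = 2.9236% + 4.6905% = 7.61%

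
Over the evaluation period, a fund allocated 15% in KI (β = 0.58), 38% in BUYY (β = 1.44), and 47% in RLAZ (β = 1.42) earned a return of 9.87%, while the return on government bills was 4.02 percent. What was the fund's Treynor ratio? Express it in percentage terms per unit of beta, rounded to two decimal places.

β_P = 0.15×0.58 + 0.38×1.44 + 0.47×1.42 = 1.3016
Treynor = (R_P − R_f) / β_P = (9.87% − 4.02%) / 1.3016 = 5.85% / 1.3016 = 4.49%

4.49%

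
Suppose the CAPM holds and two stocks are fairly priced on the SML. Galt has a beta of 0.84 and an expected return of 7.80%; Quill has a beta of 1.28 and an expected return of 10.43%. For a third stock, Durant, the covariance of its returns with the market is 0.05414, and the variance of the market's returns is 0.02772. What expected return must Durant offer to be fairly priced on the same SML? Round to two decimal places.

MRP = (10.43% − 7.80%) / (1.28 − 0.84) = 5.9773%
R_f = 7.80% − 0.84 × 5.9773% = 2.7791%
β_Durant = Cov / Var(R_m) = 0.05414 / 0.02772 = 1.9531
E(R_Durant) = R_f + β × MRP = 2.7791% + 1.9531 × 5.9773% = 14.45%

14.45%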